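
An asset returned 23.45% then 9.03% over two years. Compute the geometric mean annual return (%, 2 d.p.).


Formula: Geometric mean = ((1+r1)*(1+r2))^(1/2) - 1
Product: (1 + 0.2345) * (1 + 0.0903) = 1.2345 * 1.0903 = 1.345975
Square root: 1.345975^0.5 = 1.160162
Geometric mean = 1.160162 - 1 = 0.160162
As percentage: 16.02%

16.02%


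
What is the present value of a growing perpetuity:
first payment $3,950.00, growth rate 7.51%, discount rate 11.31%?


Formula: PV = C / (r - g)
Spread: r - g = 0.1131 - 0.0751 = 0.038
Substituting: PV = $3,950.00 / 0.038
PV = $103,947.37

$103,947.37


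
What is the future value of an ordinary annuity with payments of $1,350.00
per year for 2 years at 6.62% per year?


Formula: FV = PMT * ((1+r)^n - 1) / r
Growth factor: (1 + 0.0662)^2 = 1.136782
Numerator: 1.136782 - 1 = 0.136782
FV = $1,350.00 * 0.136782 / 0.0662 = $2,789.37

$2,789.37


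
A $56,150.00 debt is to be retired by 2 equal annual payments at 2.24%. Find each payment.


Formula: PMT = PV * r / (1 - (1+r)^(-n))
Denominator: 1 - (1 + 0.0224)^(-2) = 0.043338
Numerator: $56,150.00 * 0.0224 = 1257.76
PMT = 1257.76 / 0.043338 = $29,021.80

$29,021.80


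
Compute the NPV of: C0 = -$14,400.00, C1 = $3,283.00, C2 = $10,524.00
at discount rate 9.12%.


Formula: NPV = C0 + C1/(1+r) + C2/(1+r)^2
Discount C1: $3,283.00 / (1 + 0.0912) = $3,008.61
Discount C2: $10,524.00 / (1 + 0.0912)^2 = $8,838.37
NPV = -$14,400.00 + $3,008.61 + $8,838.37 = -$2,553.02

-$2,553.02


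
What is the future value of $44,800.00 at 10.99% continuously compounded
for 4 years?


Formula: FV = P * e^(r*t)
Exponent: r*t = 0.1099 * 4 = 0.4396
e^(0.4396) = 1.552086
FV = $44,800.00 * 1.552086 = $69,533.46

$69,533.46


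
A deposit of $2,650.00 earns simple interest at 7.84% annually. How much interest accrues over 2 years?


Formula: I = P * r * t
Substituting: I = $2,650.00 * 0.0784 * 2
Step: I = $2,650.00 * 0.1568
I = $415.52

$415.52


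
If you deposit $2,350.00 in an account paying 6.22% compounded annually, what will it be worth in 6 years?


Formula: FV = P * (1 + r)^n
Substituting: FV = $2,350.00 * (1 + 0.0622)^6
Growth factor: (1.0622)^6 = 1.436276
FV = $2,350.00 * 1.436276 = $3,375.25

$3,375.25


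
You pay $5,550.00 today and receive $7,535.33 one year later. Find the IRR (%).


Formula: IRR = C1/C0 - 1
Substituting: IRR = $7,535.33 / $5,550.00 - 1
Ratio: 1.357717 - 1 = 0.357717
IRR = 35.7717%

35.7717%


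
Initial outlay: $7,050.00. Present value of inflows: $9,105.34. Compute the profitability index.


Formula: PI = PV(cash flows) / initial investment
Substituting: PI = $9,105.34 / $7,050.00
PI = 1.2915

1.2915


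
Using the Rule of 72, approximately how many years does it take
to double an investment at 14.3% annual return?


Formula: Years ≈ 72 / r
Substituting: Years ≈ 72 / 14.3
Years ≈ 5.0

5.0 years


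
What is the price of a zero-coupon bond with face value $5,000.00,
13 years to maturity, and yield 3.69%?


Formula: Price = FV / (1 + r)^n
Substituting: Price = $5,000.00 / (1 + 0.0369)^13
Discount factor: (1.0369)^13 = 1.601693
Price = $5,000.00 / 1.601693 = $3,121.70

$3,121.70


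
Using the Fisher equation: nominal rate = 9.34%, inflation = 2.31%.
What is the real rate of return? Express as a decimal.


Formula: (1 + r_real) = (1 + r_nom) / (1 + inflation)
Substituting: (1 + r_real) = 1.0934 / 1.0231
(1 + r_real) = 1.068713
r_real = 1.068713 - 1 = 0.068713

0.068713


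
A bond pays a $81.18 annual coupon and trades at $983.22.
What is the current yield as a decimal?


Formula: Current yield = annual coupon / price
Substituting: CY = $81.18 / $983.22
CY = 0.082565

0.082565


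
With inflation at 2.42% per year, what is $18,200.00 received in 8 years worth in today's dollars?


Formula: Real value = nominal / (1 + inflation)^years
Price level: (1 + 0.0242)^8 = 1.210816
Real value = $18,200.00 / 1.210816 = $15,031.18

$15,031.18


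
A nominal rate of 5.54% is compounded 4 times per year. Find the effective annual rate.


Formula: EAR = (1 + r/m)^m - 1
Period rate: r/m = 0.0554 / 4 = 0.01385
Compounding: (1 + 0.01385)^4 = 1.056562
EAR = 1.056562 - 1 = 0.056562

0.056562


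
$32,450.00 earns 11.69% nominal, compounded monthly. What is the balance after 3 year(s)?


Formula: FV = P * (1 + r/m)^(m*t)
Period rate: r/m = 0.1169 / 12 = 0.009742
Total periods: m*t = 12 * 3 = 36
Growth factor: (1 + 0.009742)^36 = 1.417653
FV = $32,450.00 * 1.417653 = $46,002.85

$46,002.85


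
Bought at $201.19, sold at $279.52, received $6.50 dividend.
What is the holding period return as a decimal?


Formula: HPR = (P1 - P0 + D) / P0
Gain: $279.52 - $201.19 + $6.50 = $84.83
HPR = $84.83 / $201.19 = 0.4216

0.4216


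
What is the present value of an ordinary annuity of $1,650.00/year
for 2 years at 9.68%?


Formula: PV = PMT * (1 - (1+r)^(-n)) / r
Discount factor: (1 + 0.0968)^(-2) = 0.831276
Bracket: 1 - 0.831276 = 0.168724
PV = $1,650.00 * 0.168724 / 0.0968 = $2,875.98

$2,875.98


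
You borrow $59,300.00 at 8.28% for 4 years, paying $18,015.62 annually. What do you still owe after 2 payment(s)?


Formula: Balance = PV*(1+r)^k - PMT*((1+r)^k - 1)/r
Growth: (1 + 0.0828)^2 = 1.172456
Accumulated factor: ((1+r)^k - 1)/r = 2.0828
Balance = $59,300.00 * 1.172456 - $18,015.62 * 2.0828
Balance = $32,003.70

$32,003.70


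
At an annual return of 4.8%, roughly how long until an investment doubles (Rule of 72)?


Formula: Years ≈ 72 / r
Substituting: Years ≈ 72 / 4.8
Years ≈ 15.0

15.0 years


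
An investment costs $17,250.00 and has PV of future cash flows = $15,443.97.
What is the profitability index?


Formula: PI = PV(cash flows) / initial investment
Substituting: PI = $15,443.97 / $17,250.00
PI = 0.8953

0.8953


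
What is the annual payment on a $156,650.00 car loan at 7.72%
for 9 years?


Formula: PMT = PV * r / (1 - (1+r)^(-n))
Denominator: 1 - (1 + 0.0772)^(-9) = 0.487926
Numerator: $156,650.00 * 0.0772 = 12093.38
PMT = 12093.38 / 0.487926 = $24,785.29

$24,785.29


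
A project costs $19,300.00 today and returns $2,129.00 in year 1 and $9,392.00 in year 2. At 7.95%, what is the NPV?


Formula: NPV = C0 + C1/(1+r) + C2/(1+r)^2
Discount C1: $2,129.00 / (1 + 0.0795) = $1,972.21
Discount C2: $9,392.00 / (1 + 0.0795)^2 = $8,059.59
NPV = -$19,300.00 + $1,972.21 + $8,059.59 = -$9,268.20

-$9,268.20


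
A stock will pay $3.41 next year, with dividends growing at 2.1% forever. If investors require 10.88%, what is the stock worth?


Formula: P = D1 / (r - g)
Spread: r - g = 0.1088 - 0.021 = 0.0878
Substituting: P = $3.41 / 0.0878
P = $38.84

$38.84


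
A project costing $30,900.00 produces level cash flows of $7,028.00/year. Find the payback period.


Formula: Payback = investment / annual cash flow
Substituting: Payback = $30,900.00 / $7,028.00
Payback = 4.3967 years

4.3967 years


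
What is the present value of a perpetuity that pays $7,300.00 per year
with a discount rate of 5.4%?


Formula: PV = C / r
Substituting: PV = $7,300.00 / 0.054
PV = $135,185.19

$135,185.19


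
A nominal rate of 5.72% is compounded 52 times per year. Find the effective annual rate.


Formula: EAR = (1 + r/m)^m - 1
Period rate: r/m = 0.0572 / 52 = 0.0011
Compounding: (1 + 0.0011)^52 = 1.058834
EAR = 1.058834 - 1 = 0.058834

0.058834


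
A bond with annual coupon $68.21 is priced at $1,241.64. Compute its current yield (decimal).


Formula: Current yield = annual coupon / price
Substituting: CY = $68.21 / $1,241.64
CY = 0.054935

0.054935


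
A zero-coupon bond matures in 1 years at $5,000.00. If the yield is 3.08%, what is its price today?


Formula: Price = FV / (1 + r)^n
Substituting: Price = $5,000.00 / (1 + 0.0308)^1
Discount factor: (1.0308)^1 = 1.0308
Price = $5,000.00 / 1.0308 = $4,850.60

$4,850.60


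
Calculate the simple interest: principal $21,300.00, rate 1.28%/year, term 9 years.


Formula: I = P * r * t
Substituting: I = $21,300.00 * 0.0128 * 9
Step: I = $21,300.00 * 0.1152
I = $2,453.76

$2,453.76


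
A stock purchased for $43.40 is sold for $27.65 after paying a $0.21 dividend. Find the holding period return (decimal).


Formula: HPR = (P1 - P0 + D) / P0
Gain: $27.65 - $43.40 + $0.21 = -$15.54
HPR = -$15.54 / $43.40 = -0.3581

-0.3581


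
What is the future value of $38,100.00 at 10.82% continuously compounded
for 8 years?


Formula: FV = P * e^(r*t)
Exponent: r*t = 0.1082 * 8 = 0.8656
e^(0.8656) = 2.376432
FV = $38,100.00 * 2.376432 = $90,542.04

$90,542.04


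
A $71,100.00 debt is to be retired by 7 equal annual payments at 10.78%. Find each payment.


Formula: PMT = PV * r / (1 - (1+r)^(-n))
Denominator: 1 - (1 + 0.1078)^(-7) = 0.511606
Numerator: $71,100.00 * 0.1078 = 7664.58
PMT = 7664.58 / 0.511606 = $14,981.42

$14,981.42


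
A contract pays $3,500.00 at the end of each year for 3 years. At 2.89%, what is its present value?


Formula: PV = PMT * (1 - (1+r)^(-n)) / r
Discount factor: (1 + 0.0289)^(-3) = 0.91808
Bracket: 1 - 0.91808 = 0.08192
PV = $3,500.00 * 0.08192 / 0.0289 = $9,921.11

$9,921.11


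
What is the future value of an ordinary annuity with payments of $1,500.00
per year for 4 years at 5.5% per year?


Formula: FV = PMT * ((1+r)^n - 1) / r
Growth factor: (1 + 0.055)^4 = 1.238825
Numerator: 1.238825 - 1 = 0.238825
FV = $1,500.00 * 0.238825 / 0.055 = $6,513.40

$6,513.40


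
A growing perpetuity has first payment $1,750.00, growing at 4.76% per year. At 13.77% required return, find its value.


Formula: PV = C / (r - g)
Spread: r - g = 0.1377 - 0.0476 = 0.0901
Substituting: PV = $1,750.00 / 0.0901
PV = $19,422.86

$19,422.86


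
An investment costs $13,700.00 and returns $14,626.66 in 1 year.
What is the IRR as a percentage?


Formula: IRR = C1/C0 - 1
Substituting: IRR = $14,626.66 / $13,700.00 - 1
Ratio: 1.067639 - 1 = 0.067639
IRR = 6.7639%

6.7639%


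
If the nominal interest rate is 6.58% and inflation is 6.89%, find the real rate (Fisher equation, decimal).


Formula: (1 + r_real) = (1 + r_nom) / (1 + inflation)
Substituting: (1 + r_real) = 1.0658 / 1.0689
(1 + r_real) = 0.9971
r_real = 0.9971 - 1 = -0.0029

-0.0029


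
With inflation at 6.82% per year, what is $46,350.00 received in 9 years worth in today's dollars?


Formula: Real value = nominal / (1 + inflation)^years
Price level: (1 + 0.0682)^9 = 1.810811
Real value = $46,350.00 / 1.810811 = $25,596.26

$25,596.26


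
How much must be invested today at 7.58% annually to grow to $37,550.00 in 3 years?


Formula: PV = FV / (1 + r)^n
Substituting: PV = $37,550.00 / (1 + 0.0758)^3
Discount factor: (1.0758)^3 = 1.245072
PV = $37,550.00 / 1.245072 = $30,158.89

$30,158.89


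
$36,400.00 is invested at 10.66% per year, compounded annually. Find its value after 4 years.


Formula: FV = P * (1 + r)^n
Substituting: FV = $36,400.00 * (1 + 0.1066)^4
Growth factor: (1.1066)^4 = 1.499556
FV = $36,400.00 * 1.499556 = $54,583.84

$54,583.84


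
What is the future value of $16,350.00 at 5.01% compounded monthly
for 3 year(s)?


Formula: FV = P * (1 + r/m)^(m*t)
Period rate: r/m = 0.0501 / 12 = 0.004175
Total periods: m*t = 12 * 3 = 36
Growth factor: (1 + 0.004175)^36 = 1.161819
FV = $16,350.00 * 1.161819 = $18,995.75

$18,995.75


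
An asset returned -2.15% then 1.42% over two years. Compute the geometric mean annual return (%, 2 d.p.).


Formula: Geometric mean = ((1+r1)*(1+r2))^(1/2) - 1
Product: (1 + -0.0215) * (1 + 0.0142) = 0.9785 * 1.0142 = 0.992395
Square root: 0.992395^0.5 = 0.99619
Geometric mean = 0.99619 - 1 = -0.00381
As percentage: -0.38%

-0.38%


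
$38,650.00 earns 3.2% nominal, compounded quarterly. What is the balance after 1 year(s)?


Formula: FV = P * (1 + r/m)^(m*t)
Period rate: r/m = 0.032 / 4 = 0.008
Total periods: m*t = 4 * 1 = 4
Growth factor: (1 + 0.008)^4 = 1.032386
FV = $38,650.00 * 1.032386 = $39,901.72

$39,901.72


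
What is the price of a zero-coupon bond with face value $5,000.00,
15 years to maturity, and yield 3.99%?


Formula: Price = FV / (1 + r)^n
Substituting: Price = $5,000.00 / (1 + 0.0399)^15
Discount factor: (1.0399)^15 = 1.798348
Price = $5,000.00 / 1.798348 = $2,780.33

$2,780.33


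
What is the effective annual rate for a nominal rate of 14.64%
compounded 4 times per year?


Formula: EAR = (1 + r/m)^m - 1
Period rate: r/m = 0.1464 / 4 = 0.0366
Compounding: (1 + 0.0366)^4 = 1.154635
EAR = 1.154635 - 1 = 0.154635

0.154635


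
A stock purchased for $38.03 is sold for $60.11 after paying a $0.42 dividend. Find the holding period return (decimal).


Formula: HPR = (P1 - P0 + D) / P0
Gain: $60.11 - $38.03 + $0.42 = $22.50
HPR = $22.50 / $38.03 = 0.5916

0.5916


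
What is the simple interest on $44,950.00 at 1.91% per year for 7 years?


Formula: I = P * r * t
Substituting: I = $44,950.00 * 0.0191 * 7
Step: I = $44,950.00 * 0.1337
I = $6,009.82

$6,009.82


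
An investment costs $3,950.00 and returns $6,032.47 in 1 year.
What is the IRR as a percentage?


Formula: IRR = C1/C0 - 1
Substituting: IRR = $6,032.47 / $3,950.00 - 1
Ratio: 1.527208 - 1 = 0.527208
IRR = 52.7208%

52.7208%


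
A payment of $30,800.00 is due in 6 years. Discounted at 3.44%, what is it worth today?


Formula: PV = FV / (1 + r)^n
Substituting: PV = $30,800.00 / (1 + 0.0344)^6
Discount factor: (1.0344)^6 = 1.224986
PV = $30,800.00 / 1.224986 = $25,143.15

$25,143.15


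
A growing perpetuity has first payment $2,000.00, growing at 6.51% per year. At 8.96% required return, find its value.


Formula: PV = C / (r - g)
Spread: r - g = 0.0896 - 0.0651 = 0.0245
Substituting: PV = $2,000.00 / 0.0245
PV = $81,632.65

$81,632.65


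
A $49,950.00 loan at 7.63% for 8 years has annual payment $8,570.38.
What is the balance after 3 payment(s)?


Formula: Balance = PV*(1+r)^k - PMT*((1+r)^k - 1)/r
Growth: (1 + 0.0763)^3 = 1.246809
Accumulated factor: ((1+r)^k - 1)/r = 3.234722
Balance = $49,950.00 * 1.246809 - $8,570.38 * 3.234722
Balance = $34,555.33

$34,555.33


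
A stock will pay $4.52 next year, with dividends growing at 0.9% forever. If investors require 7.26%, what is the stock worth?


Formula: P = D1 / (r - g)
Spread: r - g = 0.0726 - 0.009 = 0.0636
Substituting: P = $4.52 / 0.0636
P = $71.07

$71.07


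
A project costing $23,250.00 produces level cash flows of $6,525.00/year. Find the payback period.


Formula: Payback = investment / annual cash flow
Substituting: Payback = $23,250.00 / $6,525.00
Payback = 3.5632 years

3.5632 years


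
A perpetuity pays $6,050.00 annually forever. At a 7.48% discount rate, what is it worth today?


Formula: PV = C / r
Substituting: PV = $6,050.00 / 0.0748
PV = $80,882.35

$80,882.35


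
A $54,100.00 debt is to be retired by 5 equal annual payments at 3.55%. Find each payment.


Formula: PMT = PV * r / (1 - (1+r)^(-n))
Denominator: 1 - (1 + 0.0355)^(-5) = 0.160058
Numerator: $54,100.00 * 0.0355 = 1920.55
PMT = 1920.55 / 0.160058 = $11,999.11

$11,999.11


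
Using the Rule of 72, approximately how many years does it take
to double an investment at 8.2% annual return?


Formula: Years ≈ 72 / r
Substituting: Years ≈ 72 / 8.2
Years ≈ 8.8

8.8 years


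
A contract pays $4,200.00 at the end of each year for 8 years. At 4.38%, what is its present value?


Formula: PV = PMT * (1 - (1+r)^(-n)) / r
Discount factor: (1 + 0.0438)^(-8) = 0.709679
Bracket: 1 - 0.709679 = 0.290321
PV = $4,200.00 * 0.290321 / 0.0438 = $27,839.05

$27,839.05


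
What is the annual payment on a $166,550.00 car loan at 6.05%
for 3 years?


Formula: PMT = PV * r / (1 - (1+r)^(-n))
Denominator: 1 - (1 + 0.0605)^(-3) = 0.161568
Numerator: $166,550.00 * 0.0605 = 10076.275
PMT = 10076.275 / 0.161568 = $62,365.64

$62,365.64


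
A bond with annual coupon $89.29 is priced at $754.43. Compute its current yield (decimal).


Formula: Current yield = annual coupon / price
Substituting: CY = $89.29 / $754.43
CY = 0.118354

0.118354


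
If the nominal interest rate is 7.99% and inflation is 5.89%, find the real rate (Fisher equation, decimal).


Formula: (1 + r_real) = (1 + r_nom) / (1 + inflation)
Substituting: (1 + r_real) = 1.0799 / 1.0589
(1 + r_real) = 1.019832
r_real = 1.019832 - 1 = 0.019832

0.019832


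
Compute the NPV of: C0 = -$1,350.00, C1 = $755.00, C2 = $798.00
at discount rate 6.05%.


Formula: NPV = C0 + C1/(1+r) + C2/(1+r)^2
Discount C1: $755.00 / (1 + 0.0605) = $711.93
Discount C2: $798.00 / (1 + 0.0605)^2 = $709.55
NPV = -$1,350.00 + $711.93 + $709.55 = $71.48

$71.48


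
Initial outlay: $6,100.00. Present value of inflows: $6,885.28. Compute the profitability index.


Formula: PI = PV(cash flows) / initial investment
Substituting: PI = $6,885.28 / $6,100.00
PI = 1.1287

1.1287


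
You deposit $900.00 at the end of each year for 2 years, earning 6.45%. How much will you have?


Formula: FV = PMT * ((1+r)^n - 1) / r
Growth factor: (1 + 0.0645)^2 = 1.13316
Numerator: 1.13316 - 1 = 0.13316
FV = $900.00 * 0.13316 / 0.0645 = $1,858.05

$1,858.05


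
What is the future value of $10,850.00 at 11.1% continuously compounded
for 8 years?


Formula: FV = P * e^(r*t)
Exponent: r*t = 0.111 * 8 = 0.888
e^(0.888) = 2.430264
FV = $10,850.00 * 2.430264 = $26,368.37

$26,368.37


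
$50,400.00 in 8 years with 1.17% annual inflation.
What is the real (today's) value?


Formula: Real value = nominal / (1 + inflation)^years
Price level: (1 + 0.0117)^8 = 1.097524
Real value = $50,400.00 / 1.097524 = $45,921.55

$45,921.55


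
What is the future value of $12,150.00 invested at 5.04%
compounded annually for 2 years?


Formula: FV = P * (1 + r)^n
Substituting: FV = $12,150.00 * (1 + 0.0504)^2
Growth factor: (1.0504)^2 = 1.10334
FV = $12,150.00 * 1.10334 = $13,405.58

$13,405.58


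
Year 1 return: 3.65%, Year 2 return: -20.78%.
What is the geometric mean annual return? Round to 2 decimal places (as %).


Formula: Geometric mean = ((1+r1)*(1+r2))^(1/2) - 1
Product: (1 + 0.0365) * (1 + -0.2078) = 1.0365 * 0.7922 = 0.821115
Square root: 0.821115^0.5 = 0.906154
Geometric mean = 0.906154 - 1 = -0.093846
As percentage: -9.38%

-9.38%


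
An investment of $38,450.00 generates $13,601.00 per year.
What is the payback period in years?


Formula: Payback = investment / annual cash flow
Substituting: Payback = $38,450.00 / $13,601.00
Payback = 2.827 years

2.827 years


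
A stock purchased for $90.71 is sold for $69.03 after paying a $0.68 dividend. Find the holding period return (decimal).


Formula: HPR = (P1 - P0 + D) / P0
Gain: $69.03 - $90.71 + $0.68 = -$21.00
HPR = -$21.00 / $90.71 = -0.2315

-0.2315


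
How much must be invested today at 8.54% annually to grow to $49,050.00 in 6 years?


Formula: PV = FV / (1 + r)^n
Substituting: PV = $49,050.00 / (1 + 0.0854)^6
Discount factor: (1.0854)^6 = 1.63508
PV = $49,050.00 / 1.63508 = $29,998.54

$29,998.54


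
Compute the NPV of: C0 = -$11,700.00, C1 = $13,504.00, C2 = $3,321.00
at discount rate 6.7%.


Formula: NPV = C0 + C1/(1+r) + C2/(1+r)^2
Discount C1: $13,504.00 / (1 + 0.067) = $12,656.04
Discount C2: $3,321.00 / (1 + 0.067)^2 = $2,917.02
NPV = -$11,700.00 + $12,656.04 + $2,917.02 = $3,873.07

$3,873.07


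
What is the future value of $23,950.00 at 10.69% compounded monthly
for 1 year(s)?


Formula: FV = P * (1 + r/m)^(m*t)
Period rate: r/m = 0.1069 / 12 = 0.008908
Total periods: m*t = 12 * 1 = 12
Growth factor: (1 + 0.008908)^12 = 1.112296
FV = $23,950.00 * 1.112296 = $26,639.50

$26,639.50


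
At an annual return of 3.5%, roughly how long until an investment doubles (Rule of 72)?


Formula: Years ≈ 72 / r
Substituting: Years ≈ 72 / 3.5
Years ≈ 20.6

20.6 years


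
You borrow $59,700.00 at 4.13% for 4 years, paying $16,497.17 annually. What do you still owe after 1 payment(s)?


Formula: Balance = PV*(1+r)^k - PMT*((1+r)^k - 1)/r
Growth: (1 + 0.0413)^1 = 1.0413
Accumulated factor: ((1+r)^k - 1)/r = 1.0
Balance = $59,700.00 * 1.0413 - $16,497.17 * 1.0
Balance = $45,668.44

$45,668.44


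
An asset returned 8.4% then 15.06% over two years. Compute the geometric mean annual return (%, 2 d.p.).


Formula: Geometric mean = ((1+r1)*(1+r2))^(1/2) - 1
Product: (1 + 0.084) * (1 + 0.1506) = 1.084 * 1.1506 = 1.24725
Square root: 1.24725^0.5 = 1.116804
Geometric mean = 1.116804 - 1 = 0.116804
As percentage: 11.68%

11.68%


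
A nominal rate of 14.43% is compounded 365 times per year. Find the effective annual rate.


Formula: EAR = (1 + r/m)^m - 1
Period rate: r/m = 0.1443 / 365 = 0.000395
Compounding: (1 + 0.000395)^365 = 1.155198
EAR = 1.155198 - 1 = 0.155198

0.155198


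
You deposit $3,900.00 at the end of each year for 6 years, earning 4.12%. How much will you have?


Formula: FV = PMT * ((1+r)^n - 1) / r
Growth factor: (1 + 0.0412)^6 = 1.274104
Numerator: 1.274104 - 1 = 0.274104
FV = $3,900.00 * 0.274104 / 0.0412 = $25,946.76

$25,946.76


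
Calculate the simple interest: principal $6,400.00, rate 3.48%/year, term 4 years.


Formula: I = P * r * t
Substituting: I = $6,400.00 * 0.0348 * 4
Step: I = $6,400.00 * 0.1392
I = $890.88

$890.88


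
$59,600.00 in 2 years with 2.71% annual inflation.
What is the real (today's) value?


Formula: Real value = nominal / (1 + inflation)^years
Price level: (1 + 0.0271)^2 = 1.054934
Real value = $59,600.00 / 1.054934 = $56,496.40

$56,496.40


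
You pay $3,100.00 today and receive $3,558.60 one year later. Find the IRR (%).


Formula: IRR = C1/C0 - 1
Substituting: IRR = $3,558.60 / $3,100.00 - 1
Ratio: 1.147935 - 1 = 0.147935
IRR = 14.7935%

14.7935%


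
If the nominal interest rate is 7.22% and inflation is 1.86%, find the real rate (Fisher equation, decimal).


Formula: (1 + r_real) = (1 + r_nom) / (1 + inflation)
Substituting: (1 + r_real) = 1.0722 / 1.0186
(1 + r_real) = 1.052621
r_real = 1.052621 - 1 = 0.052621

0.052621


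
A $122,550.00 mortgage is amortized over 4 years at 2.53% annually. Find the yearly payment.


Formula: PMT = PV * r / (1 - (1+r)^(-n))
Denominator: 1 - (1 + 0.0253)^(-4) = 0.095109
Numerator: $122,550.00 * 0.0253 = 3100.515
PMT = 3100.515 / 0.095109 = $32,599.53

$32,599.53


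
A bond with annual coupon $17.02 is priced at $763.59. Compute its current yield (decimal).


Formula: Current yield = annual coupon / price
Substituting: CY = $17.02 / $763.59
CY = 0.022289

0.022289


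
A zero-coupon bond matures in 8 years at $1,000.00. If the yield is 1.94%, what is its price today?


Formula: Price = FV / (1 + r)^n
Substituting: Price = $1,000.00 / (1 + 0.0194)^8
Discount factor: (1.0194)^8 = 1.166157
Price = $1,000.00 / 1.166157 = $857.52

$857.52


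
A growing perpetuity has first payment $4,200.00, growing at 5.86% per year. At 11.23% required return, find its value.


Formula: PV = C / (r - g)
Spread: r - g = 0.1123 - 0.0586 = 0.0537
Substituting: PV = $4,200.00 / 0.0537
PV = $78,212.29

$78,212.29


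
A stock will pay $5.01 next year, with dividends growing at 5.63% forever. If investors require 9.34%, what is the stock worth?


Formula: P = D1 / (r - g)
Spread: r - g = 0.0934 - 0.0563 = 0.0371
Substituting: P = $5.01 / 0.0371
P = $135.04

$135.04


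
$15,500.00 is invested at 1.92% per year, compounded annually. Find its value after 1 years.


Formula: FV = P * (1 + r)^n
Substituting: FV = $15,500.00 * (1 + 0.0192)^1
Growth factor: (1.0192)^1 = 1.0192
FV = $15,500.00 * 1.0192 = $15,797.60

$15,797.60


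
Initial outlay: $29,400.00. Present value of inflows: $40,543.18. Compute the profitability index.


Formula: PI = PV(cash flows) / initial investment
Substituting: PI = $40,543.18 / $29,400.00
PI = 1.379

1.379


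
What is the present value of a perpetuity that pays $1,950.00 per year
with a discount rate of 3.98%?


Formula: PV = C / r
Substituting: PV = $1,950.00 / 0.0398
PV = $48,994.97

$48,994.97


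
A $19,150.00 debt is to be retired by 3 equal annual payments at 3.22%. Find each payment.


Formula: PMT = PV * r / (1 - (1+r)^(-n))
Denominator: 1 - (1 + 0.0322)^(-3) = 0.090697
Numerator: $19,150.00 * 0.0322 = 616.63
PMT = 616.63 / 0.090697 = $6,798.76

$6,798.76


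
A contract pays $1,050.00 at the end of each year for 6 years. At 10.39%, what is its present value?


Formula: PV = PMT * (1 - (1+r)^(-n)) / r
Discount factor: (1 + 0.1039)^(-6) = 0.552614
Bracket: 1 - 0.552614 = 0.447386
PV = $1,050.00 * 0.447386 / 0.1039 = $4,521.23

$4,521.23


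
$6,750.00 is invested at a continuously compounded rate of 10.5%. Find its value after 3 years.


Formula: FV = P * e^(r*t)
Exponent: r*t = 0.105 * 3 = 0.315
e^(0.315) = 1.370259
FV = $6,750.00 * 1.370259 = $9,249.25

$9,249.25


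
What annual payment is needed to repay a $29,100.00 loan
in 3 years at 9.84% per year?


Formula: PMT = PV * r / (1 - (1+r)^(-n))
Denominator: 1 - (1 + 0.0984)^(-3) = 0.245397
Numerator: $29,100.00 * 0.0984 = 2863.44
PMT = 2863.44 / 0.245397 = $11,668.59

$11,668.59


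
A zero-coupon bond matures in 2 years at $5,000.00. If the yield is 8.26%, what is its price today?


Formula: Price = FV / (1 + r)^n
Substituting: Price = $5,000.00 / (1 + 0.0826)^2
Discount factor: (1.0826)^2 = 1.172023
Price = $5,000.00 / 1.172023 = $4,266.13

$4,266.13


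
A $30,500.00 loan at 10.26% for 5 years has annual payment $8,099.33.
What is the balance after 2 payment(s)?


Formula: Balance = PV*(1+r)^k - PMT*((1+r)^k - 1)/r
Growth: (1 + 0.1026)^2 = 1.215727
Accumulated factor: ((1+r)^k - 1)/r = 2.1026
Balance = $30,500.00 * 1.215727 - $8,099.33 * 2.1026
Balance = $20,050.01

$20,050.01


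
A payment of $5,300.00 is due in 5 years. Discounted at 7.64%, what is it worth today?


Formula: PV = FV / (1 + r)^n
Substituting: PV = $5,300.00 / (1 + 0.0764)^5
Discount factor: (1.0764)^5 = 1.445002
PV = $5,300.00 / 1.445002 = $3,667.82

$3,667.82


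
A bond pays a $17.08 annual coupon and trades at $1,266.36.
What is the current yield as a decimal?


Formula: Current yield = annual coupon / price
Substituting: CY = $17.08 / $1,266.36
CY = 0.013487

0.013487


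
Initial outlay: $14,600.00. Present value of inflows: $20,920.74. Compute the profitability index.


Formula: PI = PV(cash flows) / initial investment
Substituting: PI = $20,920.74 / $14,600.00
PI = 1.4329

1.4329


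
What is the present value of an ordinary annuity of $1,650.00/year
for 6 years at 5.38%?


Formula: PV = PMT * (1 - (1+r)^(-n)) / r
Discount factor: (1 + 0.0538)^(-6) = 0.730215
Bracket: 1 - 0.730215 = 0.269785
PV = $1,650.00 * 0.269785 / 0.0538 = $8,274.07

$8,274.07


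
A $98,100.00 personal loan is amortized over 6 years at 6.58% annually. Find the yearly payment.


Formula: PMT = PV * r / (1 - (1+r)^(-n))
Denominator: 1 - (1 + 0.0658)^(-6) = 0.317747
Numerator: $98,100.00 * 0.0658 = 6454.98
PMT = 6454.98 / 0.317747 = $20,314.87

$20,314.87


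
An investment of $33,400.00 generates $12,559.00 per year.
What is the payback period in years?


Formula: Payback = investment / annual cash flow
Substituting: Payback = $33,400.00 / $12,559.00
Payback = 2.6594 years

2.6594 years


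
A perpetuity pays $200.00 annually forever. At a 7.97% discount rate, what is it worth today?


Formula: PV = C / r
Substituting: PV = $200.00 / 0.0797
PV = $2,509.41

$2,509.41


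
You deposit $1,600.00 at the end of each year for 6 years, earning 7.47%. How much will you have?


Formula: FV = PMT * ((1+r)^n - 1) / r
Growth factor: (1 + 0.0747)^6 = 1.540719
Numerator: 1.540719 - 1 = 0.540719
FV = $1,600.00 * 0.540719 / 0.0747 = $11,581.67

$11,581.67


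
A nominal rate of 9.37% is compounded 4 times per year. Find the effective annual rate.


Formula: EAR = (1 + r/m)^m - 1
Period rate: r/m = 0.0937 / 4 = 0.023425
Compounding: (1 + 0.023425)^4 = 1.097044
EAR = 1.097044 - 1 = 0.097044

0.097044


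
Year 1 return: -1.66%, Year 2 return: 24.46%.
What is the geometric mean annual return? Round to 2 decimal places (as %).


Formula: Geometric mean = ((1+r1)*(1+r2))^(1/2) - 1
Product: (1 + -0.0166) * (1 + 0.2446) = 0.9834 * 1.2446 = 1.22394
Square root: 1.22394^0.5 = 1.106318
Geometric mean = 1.106318 - 1 = 0.106318
As percentage: 10.63%

10.63%


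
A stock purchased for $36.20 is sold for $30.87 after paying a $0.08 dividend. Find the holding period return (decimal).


Formula: HPR = (P1 - P0 + D) / P0
Gain: $30.87 - $36.20 + $0.08 = -$5.25
HPR = -$5.25 / $36.20 = -0.145

-0.145


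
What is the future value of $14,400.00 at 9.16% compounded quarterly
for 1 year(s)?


Formula: FV = P * (1 + r/m)^(m*t)
Period rate: r/m = 0.0916 / 4 = 0.0229
Total periods: m*t = 4 * 1 = 4
Growth factor: (1 + 0.0229)^4 = 1.094795
FV = $14,400.00 * 1.094795 = $15,765.04

$15,765.04


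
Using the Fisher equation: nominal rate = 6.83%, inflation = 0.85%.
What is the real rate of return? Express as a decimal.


Formula: (1 + r_real) = (1 + r_nom) / (1 + inflation)
Substituting: (1 + r_real) = 1.0683 / 1.0085
(1 + r_real) = 1.059296
r_real = 1.059296 - 1 = 0.059296

0.059296


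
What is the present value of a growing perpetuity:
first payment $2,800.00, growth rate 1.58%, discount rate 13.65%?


Formula: PV = C / (r - g)
Spread: r - g = 0.1365 - 0.0158 = 0.1207
Substituting: PV = $2,800.00 / 0.1207
PV = $23,198.01

$23,198.01


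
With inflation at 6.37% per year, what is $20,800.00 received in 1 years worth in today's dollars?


Formula: Real value = nominal / (1 + inflation)^years
Price level: (1 + 0.0637)^1 = 1.0637
Real value = $20,800.00 / 1.0637 = $19,554.39

$19,554.39


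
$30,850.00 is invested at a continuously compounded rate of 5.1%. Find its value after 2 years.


Formula: FV = P * e^(r*t)
Exponent: r*t = 0.051 * 2 = 0.102
e^(0.102) = 1.107383
FV = $30,850.00 * 1.107383 = $34,162.78

$34,162.78


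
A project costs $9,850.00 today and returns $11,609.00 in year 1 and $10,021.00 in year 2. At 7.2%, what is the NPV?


Formula: NPV = C0 + C1/(1+r) + C2/(1+r)^2
Discount C1: $11,609.00 / (1 + 0.072) = $10,829.29
Discount C2: $10,021.00 / (1 + 0.072)^2 = $8,720.10
NPV = -$9,850.00 + $10,829.29 + $8,720.10 = $9,699.39

$9,699.39


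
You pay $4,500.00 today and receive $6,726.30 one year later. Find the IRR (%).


Formula: IRR = C1/C0 - 1
Substituting: IRR = $6,726.30 / $4,500.00 - 1
Ratio: 1.494733 - 1 = 0.494733
IRR = 49.4733%

49.4733%


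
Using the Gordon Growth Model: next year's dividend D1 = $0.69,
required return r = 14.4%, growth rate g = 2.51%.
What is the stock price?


Formula: P = D1 / (r - g)
Spread: r - g = 0.144 - 0.0251 = 0.1189
Substituting: P = $0.69 / 0.1189
P = $5.80

$5.80


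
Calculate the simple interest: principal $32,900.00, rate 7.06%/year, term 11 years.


Formula: I = P * r * t
Substituting: I = $32,900.00 * 0.0706 * 11
Step: I = $32,900.00 * 0.7766
I = $25,550.14

$25,550.14


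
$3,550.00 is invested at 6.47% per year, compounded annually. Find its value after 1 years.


Formula: FV = P * (1 + r)^n
Substituting: FV = $3,550.00 * (1 + 0.0647)^1
Growth factor: (1.0647)^1 = 1.0647
FV = $3,550.00 * 1.0647 = $3,779.69

$3,779.69


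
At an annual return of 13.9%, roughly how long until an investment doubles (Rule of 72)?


Formula: Years ≈ 72 / r
Substituting: Years ≈ 72 / 13.9
Years ≈ 5.2

5.2 years


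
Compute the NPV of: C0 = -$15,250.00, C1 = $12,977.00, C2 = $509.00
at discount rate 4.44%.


Formula: NPV = C0 + C1/(1+r) + C2/(1+r)^2
Discount C1: $12,977.00 / (1 + 0.0444) = $12,425.32
Discount C2: $509.00 / (1 + 0.0444)^2 = $466.64
NPV = -$15,250.00 + $12,425.32 + $466.64 = -$2,358.04

-$2,358.04


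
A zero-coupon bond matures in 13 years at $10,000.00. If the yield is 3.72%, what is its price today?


Formula: Price = FV / (1 + r)^n
Substituting: Price = $10,000.00 / (1 + 0.0372)^13
Discount factor: (1.0372)^13 = 1.607728
Price = $10,000.00 / 1.607728 = $6,219.96

$6,219.96


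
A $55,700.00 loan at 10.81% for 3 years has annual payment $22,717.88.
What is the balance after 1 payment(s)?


Formula: Balance = PV*(1+r)^k - PMT*((1+r)^k - 1)/r
Growth: (1 + 0.1081)^1 = 1.1081
Accumulated factor: ((1+r)^k - 1)/r = 1.0
Balance = $55,700.00 * 1.1081 - $22,717.88 * 1.0
Balance = $39,003.29

$39,003.29


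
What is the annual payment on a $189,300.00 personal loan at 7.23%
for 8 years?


Formula: PMT = PV * r / (1 - (1+r)^(-n))
Denominator: 1 - (1 + 0.0723)^(-8) = 0.427903
Numerator: $189,300.00 * 0.0723 = 13686.39
PMT = 13686.39 / 0.427903 = $31,984.78

$31,984.78


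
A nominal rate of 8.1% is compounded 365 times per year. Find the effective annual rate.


Formula: EAR = (1 + r/m)^m - 1
Period rate: r/m = 0.081 / 365 = 0.000222
Compounding: (1 + 0.000222)^365 = 1.084361
EAR = 1.084361 - 1 = 0.084361

0.084361


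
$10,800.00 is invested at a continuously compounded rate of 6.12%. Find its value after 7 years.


Formula: FV = P * e^(r*t)
Exponent: r*t = 0.0612 * 7 = 0.4284
e^(0.4284) = 1.5348
FV = $10,800.00 * 1.5348 = $16,575.84

$16,575.84


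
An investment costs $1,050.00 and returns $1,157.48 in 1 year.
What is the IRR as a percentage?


Formula: IRR = C1/C0 - 1
Substituting: IRR = $1,157.48 / $1,050.00 - 1
Ratio: 1.102362 - 1 = 0.102362
IRR = 10.2362%

10.2362%


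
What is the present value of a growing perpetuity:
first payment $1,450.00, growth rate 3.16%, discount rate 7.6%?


Formula: PV = C / (r - g)
Spread: r - g = 0.076 - 0.0316 = 0.0444
Substituting: PV = $1,450.00 / 0.0444
PV = $32,657.66

$32,657.66


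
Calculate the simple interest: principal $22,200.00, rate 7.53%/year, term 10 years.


Formula: I = P * r * t
Substituting: I = $22,200.00 * 0.0753 * 10
Step: I = $22,200.00 * 0.753
I = $16,716.60

$16,716.60


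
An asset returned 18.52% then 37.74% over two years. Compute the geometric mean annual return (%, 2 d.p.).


Formula: Geometric mean = ((1+r1)*(1+r2))^(1/2) - 1
Product: (1 + 0.1852) * (1 + 0.3774) = 1.1852 * 1.3774 = 1.632494
Square root: 1.632494^0.5 = 1.277691
Geometric mean = 1.277691 - 1 = 0.277691
As percentage: 27.77%

27.77%


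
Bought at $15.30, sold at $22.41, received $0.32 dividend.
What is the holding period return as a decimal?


Formula: HPR = (P1 - P0 + D) / P0
Gain: $22.41 - $15.30 + $0.32 = $7.43
HPR = $7.43 / $15.30 = 0.4856

0.4856


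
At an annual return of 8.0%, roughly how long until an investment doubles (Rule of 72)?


Formula: Years ≈ 72 / r
Substituting: Years ≈ 72 / 8.0
Years ≈ 9.0

9.0 years


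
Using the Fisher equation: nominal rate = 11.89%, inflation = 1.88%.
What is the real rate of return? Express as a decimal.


Formula: (1 + r_real) = (1 + r_nom) / (1 + inflation)
Substituting: (1 + r_real) = 1.1189 / 1.0188
(1 + r_real) = 1.098253
r_real = 1.098253 - 1 = 0.098253

0.098253


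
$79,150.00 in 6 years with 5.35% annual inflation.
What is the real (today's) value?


Formula: Real value = nominal / (1 + inflation)^years
Price level: (1 + 0.0535)^6 = 1.367122
Real value = $79,150.00 / 1.367122 = $57,895.35

$57,895.35


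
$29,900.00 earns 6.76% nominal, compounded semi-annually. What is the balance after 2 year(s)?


Formula: FV = P * (1 + r/m)^(m*t)
Period rate: r/m = 0.0676 / 2 = 0.0338
Total periods: m*t = 2 * 2 = 4
Growth factor: (1 + 0.0338)^4 = 1.14221
FV = $29,900.00 * 1.14221 = $34,152.09

$34,152.09


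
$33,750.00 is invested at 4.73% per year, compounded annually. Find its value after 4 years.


Formula: FV = P * (1 + r)^n
Substituting: FV = $33,750.00 * (1 + 0.0473)^4
Growth factor: (1.0473)^4 = 1.203052
FV = $33,750.00 * 1.203052 = $40,603.01

$40,603.01


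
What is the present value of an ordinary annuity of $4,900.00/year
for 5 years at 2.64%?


Formula: PV = PMT * (1 - (1+r)^(-n)) / r
Discount factor: (1 + 0.0264)^(-5) = 0.877843
Bracket: 1 - 0.877843 = 0.122157
PV = $4,900.00 * 0.122157 / 0.0264 = $22,673.10

$22,673.10


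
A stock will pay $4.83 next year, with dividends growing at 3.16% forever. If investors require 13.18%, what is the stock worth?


Formula: P = D1 / (r - g)
Spread: r - g = 0.1318 - 0.0316 = 0.1002
Substituting: P = $4.83 / 0.1002
P = $48.20

$48.20


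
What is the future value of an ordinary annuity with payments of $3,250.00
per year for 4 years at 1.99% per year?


Formula: FV = PMT * ((1+r)^n - 1) / r
Growth factor: (1 + 0.0199)^4 = 1.082008
Numerator: 1.082008 - 1 = 0.082008
FV = $3,250.00 * 0.082008 / 0.0199 = $13,393.22

$13,393.22


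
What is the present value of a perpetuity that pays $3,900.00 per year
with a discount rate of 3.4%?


Formula: PV = C / r
Substituting: PV = $3,900.00 / 0.034
PV = $114,705.88

$114,705.88


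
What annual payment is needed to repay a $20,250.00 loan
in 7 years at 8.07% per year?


Formula: PMT = PV * r / (1 - (1+r)^(-n))
Denominator: 1 - (1 + 0.0807)^(-7) = 0.41915
Numerator: $20,250.00 * 0.0807 = 1634.175
PMT = 1634.175 / 0.41915 = $3,898.78

$3,898.78


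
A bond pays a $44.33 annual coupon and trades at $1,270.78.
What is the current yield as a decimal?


Formula: Current yield = annual coupon / price
Substituting: CY = $44.33 / $1,270.78
CY = 0.034884

0.034884


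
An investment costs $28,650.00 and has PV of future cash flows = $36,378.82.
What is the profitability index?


Formula: PI = PV(cash flows) / initial investment
Substituting: PI = $36,378.82 / $28,650.00
PI = 1.2698

1.2698


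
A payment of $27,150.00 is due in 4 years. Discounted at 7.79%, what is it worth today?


Formula: PV = FV / (1 + r)^n
Substituting: PV = $27,150.00 / (1 + 0.0779)^4
Discount factor: (1.0779)^4 = 1.349938
PV = $27,150.00 / 1.349938 = $20,112.03

$20,112.03


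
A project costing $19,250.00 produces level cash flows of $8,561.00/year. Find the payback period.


Formula: Payback = investment / annual cash flow
Substituting: Payback = $19,250.00 / $8,561.00
Payback = 2.2486 years

2.2486 years


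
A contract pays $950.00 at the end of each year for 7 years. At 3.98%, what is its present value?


Formula: PV = PMT * (1 - (1+r)^(-n)) / r
Discount factor: (1 + 0.0398)^(-7) = 0.760942
Bracket: 1 - 0.760942 = 0.239058
PV = $950.00 * 0.239058 / 0.0398 = $5,706.17

$5,706.17


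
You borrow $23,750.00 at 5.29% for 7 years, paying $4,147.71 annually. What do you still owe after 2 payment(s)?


Formula: Balance = PV*(1+r)^k - PMT*((1+r)^k - 1)/r
Growth: (1 + 0.0529)^2 = 1.108598
Accumulated factor: ((1+r)^k - 1)/r = 2.0529
Balance = $23,750.00 * 1.108598 - $4,147.71 * 2.0529
Balance = $17,814.38

$17,814.38


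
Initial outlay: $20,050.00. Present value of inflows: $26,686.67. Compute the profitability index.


Formula: PI = PV(cash flows) / initial investment
Substituting: PI = $26,686.67 / $20,050.00
PI = 1.331

1.331


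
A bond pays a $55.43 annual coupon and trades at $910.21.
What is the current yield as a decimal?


Formula: Current yield = annual coupon / price
Substituting: CY = $55.43 / $910.21
CY = 0.060898

0.060898


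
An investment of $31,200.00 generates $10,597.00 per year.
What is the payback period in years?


Formula: Payback = investment / annual cash flow
Substituting: Payback = $31,200.00 / $10,597.00
Payback = 2.9442 years

2.9442 years


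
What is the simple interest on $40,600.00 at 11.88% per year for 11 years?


Formula: I = P * r * t
Substituting: I = $40,600.00 * 0.1188 * 11
Step: I = $40,600.00 * 1.3068
I = $53,056.08

$53,056.08


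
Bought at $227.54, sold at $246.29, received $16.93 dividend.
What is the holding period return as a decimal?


Formula: HPR = (P1 - P0 + D) / P0
Gain: $246.29 - $227.54 + $16.93 = $35.68
HPR = $35.68 / $227.54 = 0.1568

0.1568


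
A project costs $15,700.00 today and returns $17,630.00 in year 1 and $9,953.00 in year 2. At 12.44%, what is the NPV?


Formula: NPV = C0 + C1/(1+r) + C2/(1+r)^2
Discount C1: $17,630.00 / (1 + 0.1244) = $15,679.47
Discount C2: $9,953.00 / (1 + 0.1244)^2 = $7,872.49
NPV = -$15,700.00 + $15,679.47 + $7,872.49 = $7,851.97

$7,851.97
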